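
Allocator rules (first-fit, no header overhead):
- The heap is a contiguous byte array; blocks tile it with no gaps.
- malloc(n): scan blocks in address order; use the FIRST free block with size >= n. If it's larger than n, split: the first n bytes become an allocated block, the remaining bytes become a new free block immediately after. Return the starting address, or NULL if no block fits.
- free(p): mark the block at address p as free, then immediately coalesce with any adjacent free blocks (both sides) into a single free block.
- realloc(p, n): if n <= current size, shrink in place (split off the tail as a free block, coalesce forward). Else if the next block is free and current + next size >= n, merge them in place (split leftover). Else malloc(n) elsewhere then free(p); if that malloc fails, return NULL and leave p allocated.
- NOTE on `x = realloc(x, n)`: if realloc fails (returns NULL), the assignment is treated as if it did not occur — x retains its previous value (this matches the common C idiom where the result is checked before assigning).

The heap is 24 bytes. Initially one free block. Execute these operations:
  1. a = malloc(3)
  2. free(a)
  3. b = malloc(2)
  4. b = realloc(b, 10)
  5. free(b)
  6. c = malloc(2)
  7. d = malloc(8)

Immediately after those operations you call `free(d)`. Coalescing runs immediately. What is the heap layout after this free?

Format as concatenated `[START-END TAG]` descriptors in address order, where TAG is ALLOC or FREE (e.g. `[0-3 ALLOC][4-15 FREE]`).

Answer: [0-1 ALLOC][2-23 FREE]

Derivation:
Op 1: a = malloc(3) -> a = 0; heap: [0-2 ALLOC][3-23 FREE]
Op 2: free(a) -> (freed a); heap: [0-23 FREE]
Op 3: b = malloc(2) -> b = 0; heap: [0-1 ALLOC][2-23 FREE]
Op 4: b = realloc(b, 10) -> b = 0; heap: [0-9 ALLOC][10-23 FREE]
Op 5: free(b) -> (freed b); heap: [0-23 FREE]
Op 6: c = malloc(2) -> c = 0; heap: [0-1 ALLOC][2-23 FREE]
Op 7: d = malloc(8) -> d = 2; heap: [0-1 ALLOC][2-9 ALLOC][10-23 FREE]
free(d): d = 2 -> block [2-9 ALLOC]; mark free, coalesce with adjacent free neighbors -> [0-1 ALLOC][2-23 FREE]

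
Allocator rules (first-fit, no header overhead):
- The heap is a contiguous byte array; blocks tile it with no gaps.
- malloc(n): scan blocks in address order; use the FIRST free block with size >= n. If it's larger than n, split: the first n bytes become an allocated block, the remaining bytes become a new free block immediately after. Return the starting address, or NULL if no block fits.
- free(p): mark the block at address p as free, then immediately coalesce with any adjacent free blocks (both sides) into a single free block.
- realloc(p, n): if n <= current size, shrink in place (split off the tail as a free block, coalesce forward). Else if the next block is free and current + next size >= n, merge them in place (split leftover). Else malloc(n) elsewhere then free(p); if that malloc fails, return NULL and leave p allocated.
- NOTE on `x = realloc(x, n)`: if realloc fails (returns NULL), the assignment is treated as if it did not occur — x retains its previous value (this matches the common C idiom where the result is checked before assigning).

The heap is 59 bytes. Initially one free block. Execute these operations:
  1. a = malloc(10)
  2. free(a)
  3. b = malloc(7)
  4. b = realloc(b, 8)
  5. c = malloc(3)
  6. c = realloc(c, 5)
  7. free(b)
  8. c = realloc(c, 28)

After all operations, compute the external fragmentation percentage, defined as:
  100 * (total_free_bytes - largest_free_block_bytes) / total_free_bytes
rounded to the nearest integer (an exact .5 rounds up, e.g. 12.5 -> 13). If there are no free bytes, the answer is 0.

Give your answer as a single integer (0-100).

Answer: 26

Derivation:
Op 1: a = malloc(10) -> a = 0; heap: [0-9 ALLOC][10-58 FREE]
Op 2: free(a) -> (freed a); heap: [0-58 FREE]
Op 3: b = malloc(7) -> b = 0; heap: [0-6 ALLOC][7-58 FREE]
Op 4: b = realloc(b, 8) -> b = 0; heap: [0-7 ALLOC][8-58 FREE]
Op 5: c = malloc(3) -> c = 8; heap: [0-7 ALLOC][8-10 ALLOC][11-58 FREE]
Op 6: c = realloc(c, 5) -> c = 8; heap: [0-7 ALLOC][8-12 ALLOC][13-58 FREE]
Op 7: free(b) -> (freed b); heap: [0-7 FREE][8-12 ALLOC][13-58 FREE]
Op 8: c = realloc(c, 28) -> c = 8; heap: [0-7 FREE][8-35 ALLOC][36-58 FREE]
Free blocks: [8 23] total_free=31 largest=23 -> 100*(31-23)/31 = 800/31 ≈ 25.806 -> rounds to 26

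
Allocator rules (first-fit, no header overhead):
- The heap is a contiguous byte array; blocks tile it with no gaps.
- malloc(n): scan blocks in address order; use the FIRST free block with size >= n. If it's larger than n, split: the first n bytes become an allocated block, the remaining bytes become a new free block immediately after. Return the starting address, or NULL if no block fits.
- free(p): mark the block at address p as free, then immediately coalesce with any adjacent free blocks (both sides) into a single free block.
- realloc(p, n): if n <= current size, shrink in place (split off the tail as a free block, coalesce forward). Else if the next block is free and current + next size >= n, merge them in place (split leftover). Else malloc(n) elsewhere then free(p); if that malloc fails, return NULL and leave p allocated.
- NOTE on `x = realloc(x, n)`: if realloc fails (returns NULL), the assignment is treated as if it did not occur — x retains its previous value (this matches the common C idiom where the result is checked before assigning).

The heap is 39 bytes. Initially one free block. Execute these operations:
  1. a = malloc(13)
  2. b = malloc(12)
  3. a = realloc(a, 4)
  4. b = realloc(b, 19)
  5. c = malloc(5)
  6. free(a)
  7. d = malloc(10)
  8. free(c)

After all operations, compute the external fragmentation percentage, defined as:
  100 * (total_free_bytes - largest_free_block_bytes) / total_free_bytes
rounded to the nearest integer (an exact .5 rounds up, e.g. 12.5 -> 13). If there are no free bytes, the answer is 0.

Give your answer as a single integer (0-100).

Answer: 35

Derivation:
Op 1: a = malloc(13) -> a = 0; heap: [0-12 ALLOC][13-38 FREE]
Op 2: b = malloc(12) -> b = 13; heap: [0-12 ALLOC][13-24 ALLOC][25-38 FREE]
Op 3: a = realloc(a, 4) -> a = 0; heap: [0-3 ALLOC][4-12 FREE][13-24 ALLOC][25-38 FREE]
Op 4: b = realloc(b, 19) -> b = 13; heap: [0-3 ALLOC][4-12 FREE][13-31 ALLOC][32-38 FREE]
Op 5: c = malloc(5) -> c = 4; heap: [0-3 ALLOC][4-8 ALLOC][9-12 FREE][13-31 ALLOC][32-38 FREE]
Op 6: free(a) -> (freed a); heap: [0-3 FREE][4-8 ALLOC][9-12 FREE][13-31 ALLOC][32-38 FREE]
Op 7: d = malloc(10) -> d = NULL; heap: [0-3 FREE][4-8 ALLOC][9-12 FREE][13-31 ALLOC][32-38 FREE]
Op 8: free(c) -> (freed c); heap: [0-12 FREE][13-31 ALLOC][32-38 FREE]
Free blocks: [13 7] total_free=20 largest=13 -> 100*(20-13)/20 = 700/20 = 35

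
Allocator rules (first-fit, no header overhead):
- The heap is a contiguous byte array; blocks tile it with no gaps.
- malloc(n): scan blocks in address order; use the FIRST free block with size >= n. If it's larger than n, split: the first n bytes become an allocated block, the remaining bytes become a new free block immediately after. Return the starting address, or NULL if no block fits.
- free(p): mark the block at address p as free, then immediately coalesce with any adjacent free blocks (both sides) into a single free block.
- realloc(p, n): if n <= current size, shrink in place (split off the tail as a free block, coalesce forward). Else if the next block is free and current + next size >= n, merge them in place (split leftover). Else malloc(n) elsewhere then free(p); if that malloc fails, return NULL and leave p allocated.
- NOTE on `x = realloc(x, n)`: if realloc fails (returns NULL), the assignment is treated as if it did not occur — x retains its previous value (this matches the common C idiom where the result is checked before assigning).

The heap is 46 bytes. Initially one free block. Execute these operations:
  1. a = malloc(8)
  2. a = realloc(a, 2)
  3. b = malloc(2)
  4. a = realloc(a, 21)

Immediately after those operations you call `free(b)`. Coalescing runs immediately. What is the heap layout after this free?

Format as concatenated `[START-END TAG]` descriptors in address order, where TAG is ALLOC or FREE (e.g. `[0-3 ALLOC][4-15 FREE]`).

Answer: [0-3 FREE][4-24 ALLOC][25-45 FREE]

Derivation:
Op 1: a = malloc(8) -> a = 0; heap: [0-7 ALLOC][8-45 FREE]
Op 2: a = realloc(a, 2) -> a = 0; heap: [0-1 ALLOC][2-45 FREE]
Op 3: b = malloc(2) -> b = 2; heap: [0-1 ALLOC][2-3 ALLOC][4-45 FREE]
Op 4: a = realloc(a, 21) -> a = 4; heap: [0-1 FREE][2-3 ALLOC][4-24 ALLOC][25-45 FREE]
free(b): b = 2 -> block [2-3 ALLOC]; mark free, coalesce with adjacent free neighbors -> [0-3 FREE][4-24 ALLOC][25-45 FREE]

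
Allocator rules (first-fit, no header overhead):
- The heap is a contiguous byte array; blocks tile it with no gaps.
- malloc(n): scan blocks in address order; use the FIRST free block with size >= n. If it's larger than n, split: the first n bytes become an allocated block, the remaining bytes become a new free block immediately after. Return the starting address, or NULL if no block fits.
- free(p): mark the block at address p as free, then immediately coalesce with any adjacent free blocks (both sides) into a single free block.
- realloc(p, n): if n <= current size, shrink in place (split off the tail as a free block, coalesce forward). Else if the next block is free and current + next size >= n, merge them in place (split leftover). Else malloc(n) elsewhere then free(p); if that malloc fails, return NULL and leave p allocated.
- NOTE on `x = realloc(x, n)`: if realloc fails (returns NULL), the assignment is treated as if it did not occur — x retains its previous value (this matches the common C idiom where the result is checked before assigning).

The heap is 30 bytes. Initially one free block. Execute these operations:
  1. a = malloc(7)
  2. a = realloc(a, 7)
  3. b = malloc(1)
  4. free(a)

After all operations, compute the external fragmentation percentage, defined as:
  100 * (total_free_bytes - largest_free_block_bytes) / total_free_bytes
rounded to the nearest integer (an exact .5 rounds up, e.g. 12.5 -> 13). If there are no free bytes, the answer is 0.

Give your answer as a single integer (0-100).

Op 1: a = malloc(7) -> a = 0; heap: [0-6 ALLOC][7-29 FREE]
Op 2: a = realloc(a, 7) -> a = 0; heap: [0-6 ALLOC][7-29 FREE]
Op 3: b = malloc(1) -> b = 7; heap: [0-6 ALLOC][7-7 ALLOC][8-29 FREE]
Op 4: free(a) -> (freed a); heap: [0-6 FREE][7-7 ALLOC][8-29 FREE]
Free blocks: [7 22] total_free=29 largest=22 -> 100*(29-22)/29 = 700/29 ≈ 24.138 -> rounds to 24

Answer: 24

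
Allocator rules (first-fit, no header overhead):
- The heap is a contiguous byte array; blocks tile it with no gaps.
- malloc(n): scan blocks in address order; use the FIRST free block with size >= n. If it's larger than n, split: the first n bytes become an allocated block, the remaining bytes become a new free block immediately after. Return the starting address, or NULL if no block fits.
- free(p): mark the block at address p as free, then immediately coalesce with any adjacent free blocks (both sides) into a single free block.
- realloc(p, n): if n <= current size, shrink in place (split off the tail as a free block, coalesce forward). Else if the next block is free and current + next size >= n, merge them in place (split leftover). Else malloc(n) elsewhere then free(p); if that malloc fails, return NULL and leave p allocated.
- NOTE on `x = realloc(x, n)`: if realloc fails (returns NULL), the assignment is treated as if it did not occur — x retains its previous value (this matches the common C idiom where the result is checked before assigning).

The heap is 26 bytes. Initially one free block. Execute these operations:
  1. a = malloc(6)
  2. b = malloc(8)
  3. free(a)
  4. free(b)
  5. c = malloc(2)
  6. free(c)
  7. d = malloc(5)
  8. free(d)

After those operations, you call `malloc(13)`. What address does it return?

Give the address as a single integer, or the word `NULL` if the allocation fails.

Answer: 0

Derivation:
Op 1: a = malloc(6) -> a = 0; heap: [0-5 ALLOC][6-25 FREE]
Op 2: b = malloc(8) -> b = 6; heap: [0-5 ALLOC][6-13 ALLOC][14-25 FREE]
Op 3: free(a) -> (freed a); heap: [0-5 FREE][6-13 ALLOC][14-25 FREE]
Op 4: free(b) -> (freed b); heap: [0-25 FREE]
Op 5: c = malloc(2) -> c = 0; heap: [0-1 ALLOC][2-25 FREE]
Op 6: free(c) -> (freed c); heap: [0-25 FREE]
Op 7: d = malloc(5) -> d = 0; heap: [0-4 ALLOC][5-25 FREE]
Op 8: free(d) -> (freed d); heap: [0-25 FREE]
malloc(13): first-fit scan over [0-25 FREE] -> 0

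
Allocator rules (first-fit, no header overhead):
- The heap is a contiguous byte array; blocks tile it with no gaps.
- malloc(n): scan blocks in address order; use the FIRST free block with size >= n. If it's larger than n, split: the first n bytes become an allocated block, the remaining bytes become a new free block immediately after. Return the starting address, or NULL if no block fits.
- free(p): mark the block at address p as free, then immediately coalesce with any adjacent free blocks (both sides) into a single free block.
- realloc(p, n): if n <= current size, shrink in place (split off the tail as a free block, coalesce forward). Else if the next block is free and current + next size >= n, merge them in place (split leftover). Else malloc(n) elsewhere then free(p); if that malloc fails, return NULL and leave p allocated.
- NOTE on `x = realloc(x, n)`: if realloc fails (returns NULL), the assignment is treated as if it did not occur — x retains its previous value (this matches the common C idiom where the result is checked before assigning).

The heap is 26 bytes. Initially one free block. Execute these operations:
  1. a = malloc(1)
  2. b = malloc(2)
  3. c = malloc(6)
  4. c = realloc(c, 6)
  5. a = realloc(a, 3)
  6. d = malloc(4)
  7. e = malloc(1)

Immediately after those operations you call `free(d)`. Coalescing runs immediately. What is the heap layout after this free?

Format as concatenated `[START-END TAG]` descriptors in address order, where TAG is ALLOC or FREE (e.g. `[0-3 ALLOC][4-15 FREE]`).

Answer: [0-0 ALLOC][1-2 ALLOC][3-8 ALLOC][9-11 ALLOC][12-25 FREE]

Derivation:
Op 1: a = malloc(1) -> a = 0; heap: [0-0 ALLOC][1-25 FREE]
Op 2: b = malloc(2) -> b = 1; heap: [0-0 ALLOC][1-2 ALLOC][3-25 FREE]
Op 3: c = malloc(6) -> c = 3; heap: [0-0 ALLOC][1-2 ALLOC][3-8 ALLOC][9-25 FREE]
Op 4: c = realloc(c, 6) -> c = 3; heap: [0-0 ALLOC][1-2 ALLOC][3-8 ALLOC][9-25 FREE]
Op 5: a = realloc(a, 3) -> a = 9; heap: [0-0 FREE][1-2 ALLOC][3-8 ALLOC][9-11 ALLOC][12-25 FREE]
Op 6: d = malloc(4) -> d = 12; heap: [0-0 FREE][1-2 ALLOC][3-8 ALLOC][9-11 ALLOC][12-15 ALLOC][16-25 FREE]
Op 7: e = malloc(1) -> e = 0; heap: [0-0 ALLOC][1-2 ALLOC][3-8 ALLOC][9-11 ALLOC][12-15 ALLOC][16-25 FREE]
free(d): d = 12 -> block [12-15 ALLOC]; mark free, coalesce with adjacent free neighbors -> [0-0 ALLOC][1-2 ALLOC][3-8 ALLOC][9-11 ALLOC][12-25 FREE]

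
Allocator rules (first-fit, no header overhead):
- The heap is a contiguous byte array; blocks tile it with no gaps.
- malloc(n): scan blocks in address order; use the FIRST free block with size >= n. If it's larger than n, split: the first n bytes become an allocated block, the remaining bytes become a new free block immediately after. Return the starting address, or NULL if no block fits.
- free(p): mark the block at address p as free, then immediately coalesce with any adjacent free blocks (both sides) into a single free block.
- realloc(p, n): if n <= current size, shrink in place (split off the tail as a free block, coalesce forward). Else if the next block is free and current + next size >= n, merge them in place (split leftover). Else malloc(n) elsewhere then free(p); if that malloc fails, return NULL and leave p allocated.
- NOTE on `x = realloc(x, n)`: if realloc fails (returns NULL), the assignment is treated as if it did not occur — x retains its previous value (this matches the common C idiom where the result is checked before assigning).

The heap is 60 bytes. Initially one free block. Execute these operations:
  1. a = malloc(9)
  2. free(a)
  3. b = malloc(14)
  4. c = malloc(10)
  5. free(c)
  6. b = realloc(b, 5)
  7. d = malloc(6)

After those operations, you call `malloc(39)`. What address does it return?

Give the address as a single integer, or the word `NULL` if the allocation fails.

Op 1: a = malloc(9) -> a = 0; heap: [0-8 ALLOC][9-59 FREE]
Op 2: free(a) -> (freed a); heap: [0-59 FREE]
Op 3: b = malloc(14) -> b = 0; heap: [0-13 ALLOC][14-59 FREE]
Op 4: c = malloc(10) -> c = 14; heap: [0-13 ALLOC][14-23 ALLOC][24-59 FREE]
Op 5: free(c) -> (freed c); heap: [0-13 ALLOC][14-59 FREE]
Op 6: b = realloc(b, 5) -> b = 0; heap: [0-4 ALLOC][5-59 FREE]
Op 7: d = malloc(6) -> d = 5; heap: [0-4 ALLOC][5-10 ALLOC][11-59 FREE]
malloc(39): first-fit scan over [0-4 ALLOC][5-10 ALLOC][11-59 FREE] -> 11

Answer: 11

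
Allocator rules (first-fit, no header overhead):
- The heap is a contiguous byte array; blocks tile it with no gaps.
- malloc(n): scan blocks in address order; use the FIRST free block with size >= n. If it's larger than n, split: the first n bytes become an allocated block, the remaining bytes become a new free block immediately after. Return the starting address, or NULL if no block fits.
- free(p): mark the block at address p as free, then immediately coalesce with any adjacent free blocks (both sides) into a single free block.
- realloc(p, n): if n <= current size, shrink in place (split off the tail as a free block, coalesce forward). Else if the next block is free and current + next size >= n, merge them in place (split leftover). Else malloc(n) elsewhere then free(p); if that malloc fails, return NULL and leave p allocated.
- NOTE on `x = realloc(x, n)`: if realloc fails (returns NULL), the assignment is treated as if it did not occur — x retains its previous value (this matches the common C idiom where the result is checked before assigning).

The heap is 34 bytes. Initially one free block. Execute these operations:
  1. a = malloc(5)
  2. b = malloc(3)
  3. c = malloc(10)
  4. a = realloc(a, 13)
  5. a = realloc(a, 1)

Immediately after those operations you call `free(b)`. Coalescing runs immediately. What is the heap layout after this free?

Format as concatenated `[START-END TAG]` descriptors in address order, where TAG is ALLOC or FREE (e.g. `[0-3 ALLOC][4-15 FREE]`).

Answer: [0-7 FREE][8-17 ALLOC][18-18 ALLOC][19-33 FREE]

Derivation:
Op 1: a = malloc(5) -> a = 0; heap: [0-4 ALLOC][5-33 FREE]
Op 2: b = malloc(3) -> b = 5; heap: [0-4 ALLOC][5-7 ALLOC][8-33 FREE]
Op 3: c = malloc(10) -> c = 8; heap: [0-4 ALLOC][5-7 ALLOC][8-17 ALLOC][18-33 FREE]
Op 4: a = realloc(a, 13) -> a = 18; heap: [0-4 FREE][5-7 ALLOC][8-17 ALLOC][18-30 ALLOC][31-33 FREE]
Op 5: a = realloc(a, 1) -> a = 18; heap: [0-4 FREE][5-7 ALLOC][8-17 ALLOC][18-18 ALLOC][19-33 FREE]
free(b): b = 5 -> block [5-7 ALLOC]; mark free, coalesce with adjacent free neighbors -> [0-7 FREE][8-17 ALLOC][18-18 ALLOC][19-33 FREE]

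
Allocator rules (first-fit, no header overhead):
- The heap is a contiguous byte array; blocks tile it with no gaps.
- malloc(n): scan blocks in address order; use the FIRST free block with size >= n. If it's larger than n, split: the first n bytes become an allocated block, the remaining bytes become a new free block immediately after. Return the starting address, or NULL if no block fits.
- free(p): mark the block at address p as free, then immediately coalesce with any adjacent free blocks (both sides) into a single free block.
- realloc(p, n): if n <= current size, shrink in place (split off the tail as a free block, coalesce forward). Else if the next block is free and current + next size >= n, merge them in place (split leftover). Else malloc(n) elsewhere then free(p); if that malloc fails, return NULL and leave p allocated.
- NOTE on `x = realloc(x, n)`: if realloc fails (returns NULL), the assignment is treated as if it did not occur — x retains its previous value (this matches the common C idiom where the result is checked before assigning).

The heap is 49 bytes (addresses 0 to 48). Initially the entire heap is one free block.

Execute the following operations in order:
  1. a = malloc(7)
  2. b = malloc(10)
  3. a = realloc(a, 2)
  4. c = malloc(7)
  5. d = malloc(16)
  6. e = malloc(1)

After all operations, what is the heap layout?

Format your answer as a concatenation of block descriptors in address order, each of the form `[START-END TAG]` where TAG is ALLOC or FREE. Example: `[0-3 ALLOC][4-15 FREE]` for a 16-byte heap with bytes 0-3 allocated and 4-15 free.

Op 1: a = malloc(7) -> a = 0; heap: [0-6 ALLOC][7-48 FREE]
Op 2: b = malloc(10) -> b = 7; heap: [0-6 ALLOC][7-16 ALLOC][17-48 FREE]
Op 3: a = realloc(a, 2) -> a = 0; heap: [0-1 ALLOC][2-6 FREE][7-16 ALLOC][17-48 FREE]
Op 4: c = malloc(7) -> c = 17; heap: [0-1 ALLOC][2-6 FREE][7-16 ALLOC][17-23 ALLOC][24-48 FREE]
Op 5: d = malloc(16) -> d = 24; heap: [0-1 ALLOC][2-6 FREE][7-16 ALLOC][17-23 ALLOC][24-39 ALLOC][40-48 FREE]
Op 6: e = malloc(1) -> e = 2; heap: [0-1 ALLOC][2-2 ALLOC][3-6 FREE][7-16 ALLOC][17-23 ALLOC][24-39 ALLOC][40-48 FREE]

Answer: [0-1 ALLOC][2-2 ALLOC][3-6 FREE][7-16 ALLOC][17-23 ALLOC][24-39 ALLOC][40-48 FREE]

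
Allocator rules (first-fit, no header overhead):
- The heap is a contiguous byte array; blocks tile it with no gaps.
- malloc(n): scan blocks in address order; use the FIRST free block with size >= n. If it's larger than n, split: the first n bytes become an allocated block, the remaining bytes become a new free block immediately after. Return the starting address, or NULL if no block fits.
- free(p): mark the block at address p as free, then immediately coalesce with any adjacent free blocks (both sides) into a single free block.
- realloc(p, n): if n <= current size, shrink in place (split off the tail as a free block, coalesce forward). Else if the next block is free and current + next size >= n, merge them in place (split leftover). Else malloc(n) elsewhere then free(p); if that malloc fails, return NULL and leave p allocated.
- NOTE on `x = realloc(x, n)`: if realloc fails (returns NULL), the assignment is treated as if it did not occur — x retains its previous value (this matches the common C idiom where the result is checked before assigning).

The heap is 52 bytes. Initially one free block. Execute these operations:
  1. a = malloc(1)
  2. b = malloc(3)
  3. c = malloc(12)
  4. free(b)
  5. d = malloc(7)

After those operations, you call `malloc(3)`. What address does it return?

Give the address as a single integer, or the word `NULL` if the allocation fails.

Op 1: a = malloc(1) -> a = 0; heap: [0-0 ALLOC][1-51 FREE]
Op 2: b = malloc(3) -> b = 1; heap: [0-0 ALLOC][1-3 ALLOC][4-51 FREE]
Op 3: c = malloc(12) -> c = 4; heap: [0-0 ALLOC][1-3 ALLOC][4-15 ALLOC][16-51 FREE]
Op 4: free(b) -> (freed b); heap: [0-0 ALLOC][1-3 FREE][4-15 ALLOC][16-51 FREE]
Op 5: d = malloc(7) -> d = 16; heap: [0-0 ALLOC][1-3 FREE][4-15 ALLOC][16-22 ALLOC][23-51 FREE]
malloc(3): first-fit scan over [0-0 ALLOC][1-3 FREE][4-15 ALLOC][16-22 ALLOC][23-51 FREE] -> 1

Answer: 1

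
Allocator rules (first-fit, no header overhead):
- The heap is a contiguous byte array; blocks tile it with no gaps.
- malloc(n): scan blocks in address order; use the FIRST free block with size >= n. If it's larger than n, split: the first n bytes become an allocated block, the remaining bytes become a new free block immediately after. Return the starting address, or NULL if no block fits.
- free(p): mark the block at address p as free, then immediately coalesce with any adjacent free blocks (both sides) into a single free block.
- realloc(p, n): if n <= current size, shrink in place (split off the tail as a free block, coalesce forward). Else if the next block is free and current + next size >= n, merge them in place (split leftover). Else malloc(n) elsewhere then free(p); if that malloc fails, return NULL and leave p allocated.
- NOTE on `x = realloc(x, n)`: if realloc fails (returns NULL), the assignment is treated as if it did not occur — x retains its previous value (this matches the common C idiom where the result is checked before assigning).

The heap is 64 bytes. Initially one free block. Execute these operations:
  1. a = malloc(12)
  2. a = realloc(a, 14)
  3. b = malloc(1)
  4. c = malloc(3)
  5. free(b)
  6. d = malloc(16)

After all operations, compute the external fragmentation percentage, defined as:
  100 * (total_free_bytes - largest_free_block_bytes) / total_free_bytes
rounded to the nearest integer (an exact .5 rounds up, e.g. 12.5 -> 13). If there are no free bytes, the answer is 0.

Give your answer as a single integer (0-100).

Answer: 3

Derivation:
Op 1: a = malloc(12) -> a = 0; heap: [0-11 ALLOC][12-63 FREE]
Op 2: a = realloc(a, 14) -> a = 0; heap: [0-13 ALLOC][14-63 FREE]
Op 3: b = malloc(1) -> b = 14; heap: [0-13 ALLOC][14-14 ALLOC][15-63 FREE]
Op 4: c = malloc(3) -> c = 15; heap: [0-13 ALLOC][14-14 ALLOC][15-17 ALLOC][18-63 FREE]
Op 5: free(b) -> (freed b); heap: [0-13 ALLOC][14-14 FREE][15-17 ALLOC][18-63 FREE]
Op 6: d = malloc(16) -> d = 18; heap: [0-13 ALLOC][14-14 FREE][15-17 ALLOC][18-33 ALLOC][34-63 FREE]
Free blocks: [1 30] total_free=31 largest=30 -> 100*(31-30)/31 = 100/31 ≈ 3.226 -> rounds to 3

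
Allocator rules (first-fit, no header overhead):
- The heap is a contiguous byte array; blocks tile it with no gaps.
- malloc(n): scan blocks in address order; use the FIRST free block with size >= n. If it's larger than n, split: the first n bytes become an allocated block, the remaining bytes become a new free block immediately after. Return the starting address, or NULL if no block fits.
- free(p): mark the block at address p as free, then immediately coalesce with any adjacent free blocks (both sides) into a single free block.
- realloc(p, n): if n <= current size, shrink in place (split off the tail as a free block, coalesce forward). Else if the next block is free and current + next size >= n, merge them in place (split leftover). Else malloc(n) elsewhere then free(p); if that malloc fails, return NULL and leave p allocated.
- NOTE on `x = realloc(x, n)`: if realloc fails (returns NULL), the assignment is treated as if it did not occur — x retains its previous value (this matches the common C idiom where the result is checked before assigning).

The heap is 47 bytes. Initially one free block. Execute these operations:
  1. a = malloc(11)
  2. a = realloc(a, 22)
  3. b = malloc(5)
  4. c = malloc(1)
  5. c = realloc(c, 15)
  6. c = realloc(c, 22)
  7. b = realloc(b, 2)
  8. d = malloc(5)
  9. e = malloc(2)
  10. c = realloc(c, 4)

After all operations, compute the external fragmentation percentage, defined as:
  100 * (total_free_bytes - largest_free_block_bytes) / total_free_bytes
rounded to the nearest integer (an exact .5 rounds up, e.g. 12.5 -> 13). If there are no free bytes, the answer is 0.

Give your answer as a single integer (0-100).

Answer: 8

Derivation:
Op 1: a = malloc(11) -> a = 0; heap: [0-10 ALLOC][11-46 FREE]
Op 2: a = realloc(a, 22) -> a = 0; heap: [0-21 ALLOC][22-46 FREE]
Op 3: b = malloc(5) -> b = 22; heap: [0-21 ALLOC][22-26 ALLOC][27-46 FREE]
Op 4: c = malloc(1) -> c = 27; heap: [0-21 ALLOC][22-26 ALLOC][27-27 ALLOC][28-46 FREE]
Op 5: c = realloc(c, 15) -> c = 27; heap: [0-21 ALLOC][22-26 ALLOC][27-41 ALLOC][42-46 FREE]
Op 6: c = realloc(c, 22) -> NULL (c unchanged); heap: [0-21 ALLOC][22-26 ALLOC][27-41 ALLOC][42-46 FREE]
Op 7: b = realloc(b, 2) -> b = 22; heap: [0-21 ALLOC][22-23 ALLOC][24-26 FREE][27-41 ALLOC][42-46 FREE]
Op 8: d = malloc(5) -> d = 42; heap: [0-21 ALLOC][22-23 ALLOC][24-26 FREE][27-41 ALLOC][42-46 ALLOC]
Op 9: e = malloc(2) -> e = 24; heap: [0-21 ALLOC][22-23 ALLOC][24-25 ALLOC][26-26 FREE][27-41 ALLOC][42-46 ALLOC]
Op 10: c = realloc(c, 4) -> c = 27; heap: [0-21 ALLOC][22-23 ALLOC][24-25 ALLOC][26-26 FREE][27-30 ALLOC][31-41 FREE][42-46 ALLOC]
Free blocks: [1 11] total_free=12 largest=11 -> 100*(12-11)/12 = 100/12 ≈ 8.333 -> rounds to 8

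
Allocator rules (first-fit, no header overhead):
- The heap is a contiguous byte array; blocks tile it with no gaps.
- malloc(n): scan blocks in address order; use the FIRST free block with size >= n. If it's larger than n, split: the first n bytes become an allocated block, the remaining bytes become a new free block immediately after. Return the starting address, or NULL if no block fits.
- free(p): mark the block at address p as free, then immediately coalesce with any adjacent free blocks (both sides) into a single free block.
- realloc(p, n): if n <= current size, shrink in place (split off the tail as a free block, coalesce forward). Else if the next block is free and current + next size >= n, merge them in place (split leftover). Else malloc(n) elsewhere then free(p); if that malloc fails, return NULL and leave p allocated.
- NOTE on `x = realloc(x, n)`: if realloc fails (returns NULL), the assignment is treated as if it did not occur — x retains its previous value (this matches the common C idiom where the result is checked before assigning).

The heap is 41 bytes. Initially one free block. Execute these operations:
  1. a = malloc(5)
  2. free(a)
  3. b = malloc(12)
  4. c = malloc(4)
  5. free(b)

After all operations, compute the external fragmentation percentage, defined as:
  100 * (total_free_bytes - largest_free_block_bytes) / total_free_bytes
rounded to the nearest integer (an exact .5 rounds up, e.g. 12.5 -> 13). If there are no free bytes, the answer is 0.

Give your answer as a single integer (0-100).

Answer: 32

Derivation:
Op 1: a = malloc(5) -> a = 0; heap: [0-4 ALLOC][5-40 FREE]
Op 2: free(a) -> (freed a); heap: [0-40 FREE]
Op 3: b = malloc(12) -> b = 0; heap: [0-11 ALLOC][12-40 FREE]
Op 4: c = malloc(4) -> c = 12; heap: [0-11 ALLOC][12-15 ALLOC][16-40 FREE]
Op 5: free(b) -> (freed b); heap: [0-11 FREE][12-15 ALLOC][16-40 FREE]
Free blocks: [12 25] total_free=37 largest=25 -> 100*(37-25)/37 = 1200/37 ≈ 32.432 -> rounds to 32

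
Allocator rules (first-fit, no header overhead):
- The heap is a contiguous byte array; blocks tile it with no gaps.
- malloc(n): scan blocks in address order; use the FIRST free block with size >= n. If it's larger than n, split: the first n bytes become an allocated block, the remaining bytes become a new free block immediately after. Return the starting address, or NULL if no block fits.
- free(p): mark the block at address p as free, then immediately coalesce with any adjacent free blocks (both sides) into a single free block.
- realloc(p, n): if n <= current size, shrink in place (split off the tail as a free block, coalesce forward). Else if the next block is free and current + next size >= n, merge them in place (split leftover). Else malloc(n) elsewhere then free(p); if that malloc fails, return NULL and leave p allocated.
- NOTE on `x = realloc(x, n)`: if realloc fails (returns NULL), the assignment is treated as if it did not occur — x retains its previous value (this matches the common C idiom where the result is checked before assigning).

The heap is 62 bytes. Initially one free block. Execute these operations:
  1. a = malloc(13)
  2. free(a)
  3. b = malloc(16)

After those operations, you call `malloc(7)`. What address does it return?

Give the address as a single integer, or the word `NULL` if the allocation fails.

Answer: 16

Derivation:
Op 1: a = malloc(13) -> a = 0; heap: [0-12 ALLOC][13-61 FREE]
Op 2: free(a) -> (freed a); heap: [0-61 FREE]
Op 3: b = malloc(16) -> b = 0; heap: [0-15 ALLOC][16-61 FREE]
malloc(7): first-fit scan over [0-15 ALLOC][16-61 FREE] -> 16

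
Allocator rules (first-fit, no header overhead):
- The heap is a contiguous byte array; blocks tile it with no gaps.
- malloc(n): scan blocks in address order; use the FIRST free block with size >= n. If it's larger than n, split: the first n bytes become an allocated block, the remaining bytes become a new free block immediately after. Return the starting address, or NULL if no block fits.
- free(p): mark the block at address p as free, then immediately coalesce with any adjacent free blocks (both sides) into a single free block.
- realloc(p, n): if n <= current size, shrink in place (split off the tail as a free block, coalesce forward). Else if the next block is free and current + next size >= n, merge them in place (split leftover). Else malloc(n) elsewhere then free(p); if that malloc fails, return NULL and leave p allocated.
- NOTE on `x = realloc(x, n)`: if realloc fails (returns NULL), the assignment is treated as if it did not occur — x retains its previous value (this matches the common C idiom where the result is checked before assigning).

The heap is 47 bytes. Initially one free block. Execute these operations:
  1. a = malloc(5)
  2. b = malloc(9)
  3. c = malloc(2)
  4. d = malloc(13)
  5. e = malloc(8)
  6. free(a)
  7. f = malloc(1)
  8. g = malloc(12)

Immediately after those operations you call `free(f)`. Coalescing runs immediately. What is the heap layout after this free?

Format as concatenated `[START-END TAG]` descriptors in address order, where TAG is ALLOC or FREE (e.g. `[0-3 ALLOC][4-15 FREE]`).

Answer: [0-4 FREE][5-13 ALLOC][14-15 ALLOC][16-28 ALLOC][29-36 ALLOC][37-46 FREE]

Derivation:
Op 1: a = malloc(5) -> a = 0; heap: [0-4 ALLOC][5-46 FREE]
Op 2: b = malloc(9) -> b = 5; heap: [0-4 ALLOC][5-13 ALLOC][14-46 FREE]
Op 3: c = malloc(2) -> c = 14; heap: [0-4 ALLOC][5-13 ALLOC][14-15 ALLOC][16-46 FREE]
Op 4: d = malloc(13) -> d = 16; heap: [0-4 ALLOC][5-13 ALLOC][14-15 ALLOC][16-28 ALLOC][29-46 FREE]
Op 5: e = malloc(8) -> e = 29; heap: [0-4 ALLOC][5-13 ALLOC][14-15 ALLOC][16-28 ALLOC][29-36 ALLOC][37-46 FREE]
Op 6: free(a) -> (freed a); heap: [0-4 FREE][5-13 ALLOC][14-15 ALLOC][16-28 ALLOC][29-36 ALLOC][37-46 FREE]
Op 7: f = malloc(1) -> f = 0; heap: [0-0 ALLOC][1-4 FREE][5-13 ALLOC][14-15 ALLOC][16-28 ALLOC][29-36 ALLOC][37-46 FREE]
Op 8: g = malloc(12) -> g = NULL; heap: [0-0 ALLOC][1-4 FREE][5-13 ALLOC][14-15 ALLOC][16-28 ALLOC][29-36 ALLOC][37-46 FREE]
free(f): f = 0 -> block [0-0 ALLOC]; mark free, coalesce with adjacent free neighbors -> [0-4 FREE][5-13 ALLOC][14-15 ALLOC][16-28 ALLOC][29-36 ALLOC][37-46 FREE]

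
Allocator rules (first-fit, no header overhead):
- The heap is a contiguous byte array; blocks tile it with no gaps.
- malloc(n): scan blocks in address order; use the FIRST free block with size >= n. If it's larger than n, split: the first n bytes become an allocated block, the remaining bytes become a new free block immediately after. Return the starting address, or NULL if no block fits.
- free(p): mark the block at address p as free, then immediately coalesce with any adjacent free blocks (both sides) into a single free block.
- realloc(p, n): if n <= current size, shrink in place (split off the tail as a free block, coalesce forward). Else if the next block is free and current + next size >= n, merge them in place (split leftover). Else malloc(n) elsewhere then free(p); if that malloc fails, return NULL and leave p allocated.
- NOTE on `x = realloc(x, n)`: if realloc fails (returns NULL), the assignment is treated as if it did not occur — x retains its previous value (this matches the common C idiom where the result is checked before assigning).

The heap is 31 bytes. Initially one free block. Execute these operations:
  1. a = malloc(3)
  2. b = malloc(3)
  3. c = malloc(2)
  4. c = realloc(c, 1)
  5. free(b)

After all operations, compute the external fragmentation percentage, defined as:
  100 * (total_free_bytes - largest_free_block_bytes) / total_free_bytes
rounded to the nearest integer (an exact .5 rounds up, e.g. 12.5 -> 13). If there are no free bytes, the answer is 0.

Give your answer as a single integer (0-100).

Op 1: a = malloc(3) -> a = 0; heap: [0-2 ALLOC][3-30 FREE]
Op 2: b = malloc(3) -> b = 3; heap: [0-2 ALLOC][3-5 ALLOC][6-30 FREE]
Op 3: c = malloc(2) -> c = 6; heap: [0-2 ALLOC][3-5 ALLOC][6-7 ALLOC][8-30 FREE]
Op 4: c = realloc(c, 1) -> c = 6; heap: [0-2 ALLOC][3-5 ALLOC][6-6 ALLOC][7-30 FREE]
Op 5: free(b) -> (freed b); heap: [0-2 ALLOC][3-5 FREE][6-6 ALLOC][7-30 FREE]
Free blocks: [3 24] total_free=27 largest=24 -> 100*(27-24)/27 = 300/27 ≈ 11.111 -> rounds to 11

Answer: 11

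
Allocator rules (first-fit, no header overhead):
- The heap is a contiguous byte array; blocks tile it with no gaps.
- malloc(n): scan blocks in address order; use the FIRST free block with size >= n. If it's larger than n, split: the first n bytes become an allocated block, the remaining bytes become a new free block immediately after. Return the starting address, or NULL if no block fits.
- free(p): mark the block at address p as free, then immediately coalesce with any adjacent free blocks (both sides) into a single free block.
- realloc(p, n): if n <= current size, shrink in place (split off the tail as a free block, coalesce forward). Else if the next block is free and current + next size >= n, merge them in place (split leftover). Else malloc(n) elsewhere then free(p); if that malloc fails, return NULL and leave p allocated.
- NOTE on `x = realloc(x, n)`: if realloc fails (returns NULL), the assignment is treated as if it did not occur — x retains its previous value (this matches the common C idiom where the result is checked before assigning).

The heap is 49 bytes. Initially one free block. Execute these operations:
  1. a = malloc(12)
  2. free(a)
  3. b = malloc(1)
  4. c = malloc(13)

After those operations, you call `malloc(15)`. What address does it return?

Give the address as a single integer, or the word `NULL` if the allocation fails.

Op 1: a = malloc(12) -> a = 0; heap: [0-11 ALLOC][12-48 FREE]
Op 2: free(a) -> (freed a); heap: [0-48 FREE]
Op 3: b = malloc(1) -> b = 0; heap: [0-0 ALLOC][1-48 FREE]
Op 4: c = malloc(13) -> c = 1; heap: [0-0 ALLOC][1-13 ALLOC][14-48 FREE]
malloc(15): first-fit scan over [0-0 ALLOC][1-13 ALLOC][14-48 FREE] -> 14

Answer: 14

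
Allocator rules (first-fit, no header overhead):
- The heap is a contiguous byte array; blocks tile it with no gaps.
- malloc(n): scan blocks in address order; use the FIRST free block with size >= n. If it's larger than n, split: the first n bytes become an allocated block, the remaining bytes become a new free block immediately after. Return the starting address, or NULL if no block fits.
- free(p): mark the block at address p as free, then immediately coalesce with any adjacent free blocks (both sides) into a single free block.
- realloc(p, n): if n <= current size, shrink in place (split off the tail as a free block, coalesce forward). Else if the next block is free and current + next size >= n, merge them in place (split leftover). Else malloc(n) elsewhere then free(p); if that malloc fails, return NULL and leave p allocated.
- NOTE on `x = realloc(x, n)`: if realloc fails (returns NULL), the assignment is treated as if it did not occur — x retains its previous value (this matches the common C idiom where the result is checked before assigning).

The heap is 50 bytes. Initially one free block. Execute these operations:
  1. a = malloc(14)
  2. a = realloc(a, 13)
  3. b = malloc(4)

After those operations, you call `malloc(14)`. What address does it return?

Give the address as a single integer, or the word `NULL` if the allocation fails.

Op 1: a = malloc(14) -> a = 0; heap: [0-13 ALLOC][14-49 FREE]
Op 2: a = realloc(a, 13) -> a = 0; heap: [0-12 ALLOC][13-49 FREE]
Op 3: b = malloc(4) -> b = 13; heap: [0-12 ALLOC][13-16 ALLOC][17-49 FREE]
malloc(14): first-fit scan over [0-12 ALLOC][13-16 ALLOC][17-49 FREE] -> 17

Answer: 17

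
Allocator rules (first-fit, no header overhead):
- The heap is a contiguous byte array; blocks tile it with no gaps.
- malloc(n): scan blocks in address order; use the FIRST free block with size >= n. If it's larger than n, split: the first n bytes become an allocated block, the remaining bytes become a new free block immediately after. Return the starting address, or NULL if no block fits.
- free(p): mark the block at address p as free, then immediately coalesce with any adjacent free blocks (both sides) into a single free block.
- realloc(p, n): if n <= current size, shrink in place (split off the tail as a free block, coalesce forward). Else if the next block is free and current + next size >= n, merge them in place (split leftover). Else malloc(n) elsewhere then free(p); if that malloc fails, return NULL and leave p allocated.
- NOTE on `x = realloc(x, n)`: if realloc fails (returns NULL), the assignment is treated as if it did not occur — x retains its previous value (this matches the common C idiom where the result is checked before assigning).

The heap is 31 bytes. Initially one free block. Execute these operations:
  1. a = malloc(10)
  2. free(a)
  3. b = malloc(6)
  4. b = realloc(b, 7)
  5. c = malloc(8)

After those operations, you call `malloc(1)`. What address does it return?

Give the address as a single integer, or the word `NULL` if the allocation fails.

Answer: 15

Derivation:
Op 1: a = malloc(10) -> a = 0; heap: [0-9 ALLOC][10-30 FREE]
Op 2: free(a) -> (freed a); heap: [0-30 FREE]
Op 3: b = malloc(6) -> b = 0; heap: [0-5 ALLOC][6-30 FREE]
Op 4: b = realloc(b, 7) -> b = 0; heap: [0-6 ALLOC][7-30 FREE]
Op 5: c = malloc(8) -> c = 7; heap: [0-6 ALLOC][7-14 ALLOC][15-30 FREE]
malloc(1): first-fit scan over [0-6 ALLOC][7-14 ALLOC][15-30 FREE] -> 15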